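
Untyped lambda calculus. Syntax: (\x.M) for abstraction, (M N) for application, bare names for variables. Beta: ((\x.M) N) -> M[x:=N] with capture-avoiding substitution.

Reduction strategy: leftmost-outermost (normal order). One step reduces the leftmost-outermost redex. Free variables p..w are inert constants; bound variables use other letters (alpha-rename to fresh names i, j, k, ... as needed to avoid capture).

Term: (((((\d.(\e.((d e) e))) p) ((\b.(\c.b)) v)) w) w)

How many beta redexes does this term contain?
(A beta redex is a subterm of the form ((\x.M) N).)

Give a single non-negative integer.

Answer: 2

Derivation:
Term: (((((\d.(\e.((d e) e))) p) ((\b.(\c.b)) v)) w) w)
  Redex: ((\d.(\e.((d e) e))) p)
  Redex: ((\b.(\c.b)) v)
Total redexes: 2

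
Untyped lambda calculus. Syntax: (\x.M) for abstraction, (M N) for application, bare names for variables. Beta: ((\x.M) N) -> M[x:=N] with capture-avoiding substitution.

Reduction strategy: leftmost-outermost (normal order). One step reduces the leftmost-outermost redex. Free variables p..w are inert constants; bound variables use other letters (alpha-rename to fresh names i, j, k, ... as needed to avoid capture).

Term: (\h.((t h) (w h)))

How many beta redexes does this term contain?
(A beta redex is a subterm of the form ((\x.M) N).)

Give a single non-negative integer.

Term: (\h.((t h) (w h)))
  (no redexes)
Total redexes: 0

Answer: 0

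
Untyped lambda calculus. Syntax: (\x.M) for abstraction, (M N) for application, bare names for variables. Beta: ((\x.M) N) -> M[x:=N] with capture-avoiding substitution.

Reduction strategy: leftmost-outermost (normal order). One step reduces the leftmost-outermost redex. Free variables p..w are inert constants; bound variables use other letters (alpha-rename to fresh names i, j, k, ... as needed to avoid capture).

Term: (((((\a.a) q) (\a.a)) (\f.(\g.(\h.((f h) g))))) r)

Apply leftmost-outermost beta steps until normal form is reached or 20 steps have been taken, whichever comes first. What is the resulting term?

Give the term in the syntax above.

Step 0: (((((\a.a) q) (\a.a)) (\f.(\g.(\h.((f h) g))))) r)
Step 1: (((q (\a.a)) (\f.(\g.(\h.((f h) g))))) r)

Answer: (((q (\a.a)) (\f.(\g.(\h.((f h) g))))) r)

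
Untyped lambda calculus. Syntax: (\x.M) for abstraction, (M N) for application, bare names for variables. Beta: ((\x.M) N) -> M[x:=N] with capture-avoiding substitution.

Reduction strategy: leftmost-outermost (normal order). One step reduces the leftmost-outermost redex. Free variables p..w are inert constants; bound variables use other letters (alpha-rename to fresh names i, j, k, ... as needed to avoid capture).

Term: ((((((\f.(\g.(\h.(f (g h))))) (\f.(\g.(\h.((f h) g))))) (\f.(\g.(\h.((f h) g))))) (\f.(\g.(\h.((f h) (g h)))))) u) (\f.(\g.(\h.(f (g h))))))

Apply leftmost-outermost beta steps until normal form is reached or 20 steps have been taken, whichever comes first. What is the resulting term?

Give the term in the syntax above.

Step 0: ((((((\f.(\g.(\h.(f (g h))))) (\f.(\g.(\h.((f h) g))))) (\f.(\g.(\h.((f h) g))))) (\f.(\g.(\h.((f h) (g h)))))) u) (\f.(\g.(\h.(f (g h))))))
Step 1: (((((\g.(\h.((\f.(\g.(\h.((f h) g)))) (g h)))) (\f.(\g.(\h.((f h) g))))) (\f.(\g.(\h.((f h) (g h)))))) u) (\f.(\g.(\h.(f (g h))))))
Step 2: ((((\h.((\f.(\g.(\h.((f h) g)))) ((\f.(\g.(\h.((f h) g)))) h))) (\f.(\g.(\h.((f h) (g h)))))) u) (\f.(\g.(\h.(f (g h))))))
Step 3: ((((\f.(\g.(\h.((f h) g)))) ((\f.(\g.(\h.((f h) g)))) (\f.(\g.(\h.((f h) (g h))))))) u) (\f.(\g.(\h.(f (g h))))))
Step 4: (((\g.(\h.((((\f.(\g.(\h.((f h) g)))) (\f.(\g.(\h.((f h) (g h)))))) h) g))) u) (\f.(\g.(\h.(f (g h))))))
Step 5: ((\h.((((\f.(\g.(\h.((f h) g)))) (\f.(\g.(\h.((f h) (g h)))))) h) u)) (\f.(\g.(\h.(f (g h))))))
Step 6: ((((\f.(\g.(\h.((f h) g)))) (\f.(\g.(\h.((f h) (g h)))))) (\f.(\g.(\h.(f (g h)))))) u)
Step 7: (((\g.(\h.(((\f.(\g.(\h.((f h) (g h))))) h) g))) (\f.(\g.(\h.(f (g h)))))) u)
Step 8: ((\h.(((\f.(\g.(\h.((f h) (g h))))) h) (\f.(\g.(\h.(f (g h))))))) u)
Step 9: (((\f.(\g.(\h.((f h) (g h))))) u) (\f.(\g.(\h.(f (g h))))))
Step 10: ((\g.(\h.((u h) (g h)))) (\f.(\g.(\h.(f (g h))))))
Step 11: (\h.((u h) ((\f.(\g.(\h.(f (g h))))) h)))
Step 12: (\h.((u h) (\g.(\i.(h (g i))))))

Answer: (\h.((u h) (\g.(\i.(h (g i))))))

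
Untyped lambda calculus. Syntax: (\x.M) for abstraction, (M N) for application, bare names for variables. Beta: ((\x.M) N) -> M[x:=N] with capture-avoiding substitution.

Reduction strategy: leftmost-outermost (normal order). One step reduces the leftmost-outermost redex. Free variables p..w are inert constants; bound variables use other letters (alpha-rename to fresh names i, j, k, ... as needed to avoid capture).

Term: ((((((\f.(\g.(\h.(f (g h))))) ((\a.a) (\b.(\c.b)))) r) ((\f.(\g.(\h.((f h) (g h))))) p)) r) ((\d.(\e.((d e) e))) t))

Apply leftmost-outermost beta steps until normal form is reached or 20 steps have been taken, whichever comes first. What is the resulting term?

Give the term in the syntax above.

Answer: ((r (\g.(\h.((p h) (g h))))) (\e.((t e) e)))

Derivation:
Step 0: ((((((\f.(\g.(\h.(f (g h))))) ((\a.a) (\b.(\c.b)))) r) ((\f.(\g.(\h.((f h) (g h))))) p)) r) ((\d.(\e.((d e) e))) t))
Step 1: (((((\g.(\h.(((\a.a) (\b.(\c.b))) (g h)))) r) ((\f.(\g.(\h.((f h) (g h))))) p)) r) ((\d.(\e.((d e) e))) t))
Step 2: ((((\h.(((\a.a) (\b.(\c.b))) (r h))) ((\f.(\g.(\h.((f h) (g h))))) p)) r) ((\d.(\e.((d e) e))) t))
Step 3: (((((\a.a) (\b.(\c.b))) (r ((\f.(\g.(\h.((f h) (g h))))) p))) r) ((\d.(\e.((d e) e))) t))
Step 4: ((((\b.(\c.b)) (r ((\f.(\g.(\h.((f h) (g h))))) p))) r) ((\d.(\e.((d e) e))) t))
Step 5: (((\c.(r ((\f.(\g.(\h.((f h) (g h))))) p))) r) ((\d.(\e.((d e) e))) t))
Step 6: ((r ((\f.(\g.(\h.((f h) (g h))))) p)) ((\d.(\e.((d e) e))) t))
Step 7: ((r (\g.(\h.((p h) (g h))))) ((\d.(\e.((d e) e))) t))
Step 8: ((r (\g.(\h.((p h) (g h))))) (\e.((t e) e)))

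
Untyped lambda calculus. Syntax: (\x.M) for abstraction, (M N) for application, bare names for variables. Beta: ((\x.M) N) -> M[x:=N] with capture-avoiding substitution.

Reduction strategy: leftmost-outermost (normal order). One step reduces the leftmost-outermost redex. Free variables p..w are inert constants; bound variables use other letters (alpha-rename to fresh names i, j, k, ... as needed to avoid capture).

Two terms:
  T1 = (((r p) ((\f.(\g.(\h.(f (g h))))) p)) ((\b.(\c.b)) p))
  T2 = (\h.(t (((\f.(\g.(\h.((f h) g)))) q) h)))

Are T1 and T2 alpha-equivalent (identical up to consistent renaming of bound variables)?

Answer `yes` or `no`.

Answer: no

Derivation:
Term 1: (((r p) ((\f.(\g.(\h.(f (g h))))) p)) ((\b.(\c.b)) p))
Term 2: (\h.(t (((\f.(\g.(\h.((f h) g)))) q) h)))
Alpha-equivalence: compare structure up to binder renaming.
Result: False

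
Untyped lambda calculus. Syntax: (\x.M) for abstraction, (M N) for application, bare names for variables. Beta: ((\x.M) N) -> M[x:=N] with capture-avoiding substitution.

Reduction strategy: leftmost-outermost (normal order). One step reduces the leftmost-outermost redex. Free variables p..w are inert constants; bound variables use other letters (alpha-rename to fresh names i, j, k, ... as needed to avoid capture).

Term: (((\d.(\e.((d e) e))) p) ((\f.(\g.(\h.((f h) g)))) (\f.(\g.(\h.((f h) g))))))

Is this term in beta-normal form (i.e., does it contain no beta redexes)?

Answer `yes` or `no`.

Answer: no

Derivation:
Term: (((\d.(\e.((d e) e))) p) ((\f.(\g.(\h.((f h) g)))) (\f.(\g.(\h.((f h) g))))))
Found 2 beta redex(es).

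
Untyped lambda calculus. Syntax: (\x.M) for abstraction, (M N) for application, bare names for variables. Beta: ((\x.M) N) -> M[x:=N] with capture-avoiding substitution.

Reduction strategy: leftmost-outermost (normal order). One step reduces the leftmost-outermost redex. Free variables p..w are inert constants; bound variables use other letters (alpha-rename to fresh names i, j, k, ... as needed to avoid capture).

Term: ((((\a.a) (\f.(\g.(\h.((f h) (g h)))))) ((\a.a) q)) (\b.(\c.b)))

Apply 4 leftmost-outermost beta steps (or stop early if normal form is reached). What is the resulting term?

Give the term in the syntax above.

Answer: (\h.((q h) ((\b.(\c.b)) h)))

Derivation:
Step 0: ((((\a.a) (\f.(\g.(\h.((f h) (g h)))))) ((\a.a) q)) (\b.(\c.b)))
Step 1: (((\f.(\g.(\h.((f h) (g h))))) ((\a.a) q)) (\b.(\c.b)))
Step 2: ((\g.(\h.((((\a.a) q) h) (g h)))) (\b.(\c.b)))
Step 3: (\h.((((\a.a) q) h) ((\b.(\c.b)) h)))
Step 4: (\h.((q h) ((\b.(\c.b)) h)))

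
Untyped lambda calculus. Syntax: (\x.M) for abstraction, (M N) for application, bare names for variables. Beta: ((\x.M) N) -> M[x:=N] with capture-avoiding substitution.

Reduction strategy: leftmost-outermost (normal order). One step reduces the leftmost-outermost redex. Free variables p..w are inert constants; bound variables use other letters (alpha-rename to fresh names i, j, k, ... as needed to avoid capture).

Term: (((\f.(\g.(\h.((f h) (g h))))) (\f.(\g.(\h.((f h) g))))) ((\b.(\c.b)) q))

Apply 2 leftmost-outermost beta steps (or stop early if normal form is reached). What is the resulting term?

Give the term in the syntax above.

Answer: (\h.(((\f.(\g.(\h.((f h) g)))) h) (((\b.(\c.b)) q) h)))

Derivation:
Step 0: (((\f.(\g.(\h.((f h) (g h))))) (\f.(\g.(\h.((f h) g))))) ((\b.(\c.b)) q))
Step 1: ((\g.(\h.(((\f.(\g.(\h.((f h) g)))) h) (g h)))) ((\b.(\c.b)) q))
Step 2: (\h.(((\f.(\g.(\h.((f h) g)))) h) (((\b.(\c.b)) q) h)))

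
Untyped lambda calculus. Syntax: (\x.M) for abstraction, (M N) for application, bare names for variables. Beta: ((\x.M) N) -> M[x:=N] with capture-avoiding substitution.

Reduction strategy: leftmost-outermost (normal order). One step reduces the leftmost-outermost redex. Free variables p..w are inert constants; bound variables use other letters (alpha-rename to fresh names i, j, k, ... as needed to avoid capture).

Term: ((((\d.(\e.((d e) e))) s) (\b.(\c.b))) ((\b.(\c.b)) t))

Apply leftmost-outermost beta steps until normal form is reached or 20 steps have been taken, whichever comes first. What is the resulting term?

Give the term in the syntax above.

Answer: (((s (\b.(\c.b))) (\b.(\c.b))) (\c.t))

Derivation:
Step 0: ((((\d.(\e.((d e) e))) s) (\b.(\c.b))) ((\b.(\c.b)) t))
Step 1: (((\e.((s e) e)) (\b.(\c.b))) ((\b.(\c.b)) t))
Step 2: (((s (\b.(\c.b))) (\b.(\c.b))) ((\b.(\c.b)) t))
Step 3: (((s (\b.(\c.b))) (\b.(\c.b))) (\c.t))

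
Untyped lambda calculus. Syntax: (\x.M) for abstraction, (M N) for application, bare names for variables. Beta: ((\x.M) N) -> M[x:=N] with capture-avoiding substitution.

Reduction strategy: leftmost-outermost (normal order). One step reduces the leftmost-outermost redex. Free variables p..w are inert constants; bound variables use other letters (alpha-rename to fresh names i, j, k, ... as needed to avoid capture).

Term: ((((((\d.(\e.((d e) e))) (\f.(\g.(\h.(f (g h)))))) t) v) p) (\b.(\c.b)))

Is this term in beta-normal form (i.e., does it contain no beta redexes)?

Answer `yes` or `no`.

Answer: no

Derivation:
Term: ((((((\d.(\e.((d e) e))) (\f.(\g.(\h.(f (g h)))))) t) v) p) (\b.(\c.b)))
Found 1 beta redex(es).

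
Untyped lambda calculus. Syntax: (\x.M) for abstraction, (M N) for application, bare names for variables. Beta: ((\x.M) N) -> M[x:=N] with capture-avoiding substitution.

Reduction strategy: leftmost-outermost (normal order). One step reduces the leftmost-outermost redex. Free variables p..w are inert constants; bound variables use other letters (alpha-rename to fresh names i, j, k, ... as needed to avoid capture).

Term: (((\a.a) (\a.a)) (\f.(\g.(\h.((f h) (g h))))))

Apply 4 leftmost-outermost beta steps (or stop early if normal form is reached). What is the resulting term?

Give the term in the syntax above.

Step 0: (((\a.a) (\a.a)) (\f.(\g.(\h.((f h) (g h))))))
Step 1: ((\a.a) (\f.(\g.(\h.((f h) (g h))))))
Step 2: (\f.(\g.(\h.((f h) (g h)))))
Step 3: (normal form reached)

Answer: (\f.(\g.(\h.((f h) (g h)))))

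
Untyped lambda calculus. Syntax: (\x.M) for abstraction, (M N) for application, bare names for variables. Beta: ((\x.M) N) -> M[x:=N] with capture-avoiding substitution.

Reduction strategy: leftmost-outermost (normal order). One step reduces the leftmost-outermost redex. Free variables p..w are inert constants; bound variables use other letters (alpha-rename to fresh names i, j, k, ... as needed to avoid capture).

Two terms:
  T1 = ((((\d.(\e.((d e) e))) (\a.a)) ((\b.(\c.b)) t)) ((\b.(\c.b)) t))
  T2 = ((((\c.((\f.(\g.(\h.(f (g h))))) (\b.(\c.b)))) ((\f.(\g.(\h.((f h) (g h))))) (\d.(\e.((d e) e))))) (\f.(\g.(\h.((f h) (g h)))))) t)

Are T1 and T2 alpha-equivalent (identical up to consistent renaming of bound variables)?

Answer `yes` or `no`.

Term 1: ((((\d.(\e.((d e) e))) (\a.a)) ((\b.(\c.b)) t)) ((\b.(\c.b)) t))
Term 2: ((((\c.((\f.(\g.(\h.(f (g h))))) (\b.(\c.b)))) ((\f.(\g.(\h.((f h) (g h))))) (\d.(\e.((d e) e))))) (\f.(\g.(\h.((f h) (g h)))))) t)
Alpha-equivalence: compare structure up to binder renaming.
Result: False

Answer: no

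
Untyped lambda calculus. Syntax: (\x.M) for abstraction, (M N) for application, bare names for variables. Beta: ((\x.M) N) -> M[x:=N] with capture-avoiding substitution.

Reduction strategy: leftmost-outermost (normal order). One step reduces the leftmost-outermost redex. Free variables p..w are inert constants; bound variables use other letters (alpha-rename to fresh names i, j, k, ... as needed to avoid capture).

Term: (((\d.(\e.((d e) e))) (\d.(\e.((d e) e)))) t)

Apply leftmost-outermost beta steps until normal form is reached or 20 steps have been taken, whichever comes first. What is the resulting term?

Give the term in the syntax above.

Answer: ((t t) t)

Derivation:
Step 0: (((\d.(\e.((d e) e))) (\d.(\e.((d e) e)))) t)
Step 1: ((\e.(((\d.(\e.((d e) e))) e) e)) t)
Step 2: (((\d.(\e.((d e) e))) t) t)
Step 3: ((\e.((t e) e)) t)
Step 4: ((t t) t)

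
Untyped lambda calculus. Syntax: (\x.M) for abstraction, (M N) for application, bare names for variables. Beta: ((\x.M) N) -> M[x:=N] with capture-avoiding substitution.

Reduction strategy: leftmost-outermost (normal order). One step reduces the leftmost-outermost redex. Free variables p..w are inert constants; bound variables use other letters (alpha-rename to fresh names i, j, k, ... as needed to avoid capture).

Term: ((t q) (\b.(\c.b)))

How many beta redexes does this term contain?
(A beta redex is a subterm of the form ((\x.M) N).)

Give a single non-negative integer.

Answer: 0

Derivation:
Term: ((t q) (\b.(\c.b)))
  (no redexes)
Total redexes: 0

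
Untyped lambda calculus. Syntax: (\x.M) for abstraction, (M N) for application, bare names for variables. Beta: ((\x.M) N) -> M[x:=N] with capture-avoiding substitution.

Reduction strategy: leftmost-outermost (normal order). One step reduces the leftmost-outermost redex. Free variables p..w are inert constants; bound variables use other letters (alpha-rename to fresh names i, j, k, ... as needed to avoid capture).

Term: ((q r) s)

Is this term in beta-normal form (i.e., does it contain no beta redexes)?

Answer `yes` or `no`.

Answer: yes

Derivation:
Term: ((q r) s)
No beta redexes found.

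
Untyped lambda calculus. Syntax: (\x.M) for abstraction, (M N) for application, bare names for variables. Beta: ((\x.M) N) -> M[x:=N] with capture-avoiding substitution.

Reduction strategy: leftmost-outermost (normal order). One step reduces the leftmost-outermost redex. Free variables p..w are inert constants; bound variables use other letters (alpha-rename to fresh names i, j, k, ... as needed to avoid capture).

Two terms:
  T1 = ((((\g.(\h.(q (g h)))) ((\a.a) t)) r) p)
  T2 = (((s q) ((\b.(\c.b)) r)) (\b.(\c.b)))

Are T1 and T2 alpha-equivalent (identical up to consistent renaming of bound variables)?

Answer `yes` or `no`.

Term 1: ((((\g.(\h.(q (g h)))) ((\a.a) t)) r) p)
Term 2: (((s q) ((\b.(\c.b)) r)) (\b.(\c.b)))
Alpha-equivalence: compare structure up to binder renaming.
Result: False

Answer: no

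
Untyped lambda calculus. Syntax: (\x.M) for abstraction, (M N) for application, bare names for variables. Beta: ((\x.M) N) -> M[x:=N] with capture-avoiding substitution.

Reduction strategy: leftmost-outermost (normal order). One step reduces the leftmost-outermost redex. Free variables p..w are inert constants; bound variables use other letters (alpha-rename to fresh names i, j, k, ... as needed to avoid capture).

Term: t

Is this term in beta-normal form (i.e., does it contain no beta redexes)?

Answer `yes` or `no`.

Term: t
No beta redexes found.

Answer: yes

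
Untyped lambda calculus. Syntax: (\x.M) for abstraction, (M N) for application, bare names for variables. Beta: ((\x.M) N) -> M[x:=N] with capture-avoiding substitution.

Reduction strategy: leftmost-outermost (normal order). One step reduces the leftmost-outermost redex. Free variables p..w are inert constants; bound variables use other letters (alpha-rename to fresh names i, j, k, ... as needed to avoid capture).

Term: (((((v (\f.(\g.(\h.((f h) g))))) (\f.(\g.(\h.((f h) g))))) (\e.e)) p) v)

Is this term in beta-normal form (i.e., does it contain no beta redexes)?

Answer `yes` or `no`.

Term: (((((v (\f.(\g.(\h.((f h) g))))) (\f.(\g.(\h.((f h) g))))) (\e.e)) p) v)
No beta redexes found.

Answer: yes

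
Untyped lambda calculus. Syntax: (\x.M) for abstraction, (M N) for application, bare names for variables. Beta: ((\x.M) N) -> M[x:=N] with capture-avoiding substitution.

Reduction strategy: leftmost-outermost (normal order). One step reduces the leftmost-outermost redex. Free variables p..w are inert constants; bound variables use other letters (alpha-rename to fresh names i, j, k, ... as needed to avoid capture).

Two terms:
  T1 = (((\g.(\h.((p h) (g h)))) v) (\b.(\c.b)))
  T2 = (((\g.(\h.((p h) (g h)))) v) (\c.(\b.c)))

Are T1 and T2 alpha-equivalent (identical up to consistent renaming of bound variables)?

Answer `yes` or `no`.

Term 1: (((\g.(\h.((p h) (g h)))) v) (\b.(\c.b)))
Term 2: (((\g.(\h.((p h) (g h)))) v) (\c.(\b.c)))
Alpha-equivalence: compare structure up to binder renaming.
Result: True

Answer: yes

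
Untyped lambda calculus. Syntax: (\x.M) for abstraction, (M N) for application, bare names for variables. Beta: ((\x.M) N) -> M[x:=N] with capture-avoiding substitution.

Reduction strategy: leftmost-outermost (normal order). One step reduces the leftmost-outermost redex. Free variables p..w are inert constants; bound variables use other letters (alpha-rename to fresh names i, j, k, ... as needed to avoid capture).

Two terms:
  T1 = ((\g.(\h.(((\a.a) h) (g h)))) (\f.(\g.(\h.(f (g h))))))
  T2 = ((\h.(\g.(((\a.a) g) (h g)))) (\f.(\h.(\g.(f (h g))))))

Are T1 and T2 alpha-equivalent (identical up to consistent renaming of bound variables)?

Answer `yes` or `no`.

Answer: yes

Derivation:
Term 1: ((\g.(\h.(((\a.a) h) (g h)))) (\f.(\g.(\h.(f (g h))))))
Term 2: ((\h.(\g.(((\a.a) g) (h g)))) (\f.(\h.(\g.(f (h g))))))
Alpha-equivalence: compare structure up to binder renaming.
Result: True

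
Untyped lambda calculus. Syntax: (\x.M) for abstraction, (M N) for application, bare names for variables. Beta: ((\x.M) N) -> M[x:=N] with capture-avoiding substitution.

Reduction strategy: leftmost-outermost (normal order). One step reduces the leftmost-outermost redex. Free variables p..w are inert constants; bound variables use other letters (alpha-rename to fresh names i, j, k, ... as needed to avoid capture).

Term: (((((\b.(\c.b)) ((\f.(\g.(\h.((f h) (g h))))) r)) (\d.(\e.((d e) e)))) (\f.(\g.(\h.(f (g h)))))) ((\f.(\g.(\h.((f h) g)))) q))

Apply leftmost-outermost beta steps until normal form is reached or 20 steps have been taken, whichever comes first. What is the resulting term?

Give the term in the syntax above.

Step 0: (((((\b.(\c.b)) ((\f.(\g.(\h.((f h) (g h))))) r)) (\d.(\e.((d e) e)))) (\f.(\g.(\h.(f (g h)))))) ((\f.(\g.(\h.((f h) g)))) q))
Step 1: ((((\c.((\f.(\g.(\h.((f h) (g h))))) r)) (\d.(\e.((d e) e)))) (\f.(\g.(\h.(f (g h)))))) ((\f.(\g.(\h.((f h) g)))) q))
Step 2: ((((\f.(\g.(\h.((f h) (g h))))) r) (\f.(\g.(\h.(f (g h)))))) ((\f.(\g.(\h.((f h) g)))) q))
Step 3: (((\g.(\h.((r h) (g h)))) (\f.(\g.(\h.(f (g h)))))) ((\f.(\g.(\h.((f h) g)))) q))
Step 4: ((\h.((r h) ((\f.(\g.(\h.(f (g h))))) h))) ((\f.(\g.(\h.((f h) g)))) q))
Step 5: ((r ((\f.(\g.(\h.((f h) g)))) q)) ((\f.(\g.(\h.(f (g h))))) ((\f.(\g.(\h.((f h) g)))) q)))
Step 6: ((r (\g.(\h.((q h) g)))) ((\f.(\g.(\h.(f (g h))))) ((\f.(\g.(\h.((f h) g)))) q)))
Step 7: ((r (\g.(\h.((q h) g)))) (\g.(\h.(((\f.(\g.(\h.((f h) g)))) q) (g h)))))
Step 8: ((r (\g.(\h.((q h) g)))) (\g.(\h.((\g.(\h.((q h) g))) (g h)))))
Step 9: ((r (\g.(\h.((q h) g)))) (\g.(\h.(\i.((q i) (g h))))))

Answer: ((r (\g.(\h.((q h) g)))) (\g.(\h.(\i.((q i) (g h))))))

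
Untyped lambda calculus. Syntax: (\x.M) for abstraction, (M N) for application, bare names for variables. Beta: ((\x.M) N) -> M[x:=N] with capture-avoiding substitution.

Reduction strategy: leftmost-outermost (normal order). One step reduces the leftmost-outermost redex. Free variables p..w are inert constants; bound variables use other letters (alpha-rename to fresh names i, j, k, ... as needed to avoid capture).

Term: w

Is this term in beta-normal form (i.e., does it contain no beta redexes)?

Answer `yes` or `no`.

Answer: yes

Derivation:
Term: w
No beta redexes found.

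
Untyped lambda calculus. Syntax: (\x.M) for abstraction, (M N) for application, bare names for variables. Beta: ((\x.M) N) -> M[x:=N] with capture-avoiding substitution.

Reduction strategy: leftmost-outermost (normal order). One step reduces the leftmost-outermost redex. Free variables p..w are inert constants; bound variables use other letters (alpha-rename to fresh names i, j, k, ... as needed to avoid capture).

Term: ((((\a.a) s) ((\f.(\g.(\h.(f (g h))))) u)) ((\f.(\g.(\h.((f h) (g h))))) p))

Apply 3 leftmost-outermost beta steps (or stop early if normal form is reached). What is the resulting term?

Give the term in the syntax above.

Step 0: ((((\a.a) s) ((\f.(\g.(\h.(f (g h))))) u)) ((\f.(\g.(\h.((f h) (g h))))) p))
Step 1: ((s ((\f.(\g.(\h.(f (g h))))) u)) ((\f.(\g.(\h.((f h) (g h))))) p))
Step 2: ((s (\g.(\h.(u (g h))))) ((\f.(\g.(\h.((f h) (g h))))) p))
Step 3: ((s (\g.(\h.(u (g h))))) (\g.(\h.((p h) (g h)))))

Answer: ((s (\g.(\h.(u (g h))))) (\g.(\h.((p h) (g h)))))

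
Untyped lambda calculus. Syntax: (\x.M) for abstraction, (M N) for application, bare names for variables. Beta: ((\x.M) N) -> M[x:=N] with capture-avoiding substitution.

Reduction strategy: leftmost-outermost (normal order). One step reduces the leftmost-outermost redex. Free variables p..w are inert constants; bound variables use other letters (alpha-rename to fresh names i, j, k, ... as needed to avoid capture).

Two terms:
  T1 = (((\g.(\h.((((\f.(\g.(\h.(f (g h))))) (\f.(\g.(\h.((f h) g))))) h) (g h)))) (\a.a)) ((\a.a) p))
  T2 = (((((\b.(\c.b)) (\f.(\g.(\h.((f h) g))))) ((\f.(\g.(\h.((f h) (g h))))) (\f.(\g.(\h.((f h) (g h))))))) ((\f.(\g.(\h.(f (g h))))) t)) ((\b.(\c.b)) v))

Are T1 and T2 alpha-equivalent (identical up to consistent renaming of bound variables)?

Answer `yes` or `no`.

Answer: no

Derivation:
Term 1: (((\g.(\h.((((\f.(\g.(\h.(f (g h))))) (\f.(\g.(\h.((f h) g))))) h) (g h)))) (\a.a)) ((\a.a) p))
Term 2: (((((\b.(\c.b)) (\f.(\g.(\h.((f h) g))))) ((\f.(\g.(\h.((f h) (g h))))) (\f.(\g.(\h.((f h) (g h))))))) ((\f.(\g.(\h.(f (g h))))) t)) ((\b.(\c.b)) v))
Alpha-equivalence: compare structure up to binder renaming.
Result: False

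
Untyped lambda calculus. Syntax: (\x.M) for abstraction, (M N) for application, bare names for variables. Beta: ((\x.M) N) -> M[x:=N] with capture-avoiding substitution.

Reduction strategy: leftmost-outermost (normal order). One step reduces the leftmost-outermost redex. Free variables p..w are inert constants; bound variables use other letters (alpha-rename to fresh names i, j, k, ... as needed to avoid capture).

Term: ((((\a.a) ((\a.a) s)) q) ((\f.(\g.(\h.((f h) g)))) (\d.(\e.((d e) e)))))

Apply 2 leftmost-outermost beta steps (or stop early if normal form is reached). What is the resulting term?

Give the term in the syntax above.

Answer: ((s q) ((\f.(\g.(\h.((f h) g)))) (\d.(\e.((d e) e)))))

Derivation:
Step 0: ((((\a.a) ((\a.a) s)) q) ((\f.(\g.(\h.((f h) g)))) (\d.(\e.((d e) e)))))
Step 1: ((((\a.a) s) q) ((\f.(\g.(\h.((f h) g)))) (\d.(\e.((d e) e)))))
Step 2: ((s q) ((\f.(\g.(\h.((f h) g)))) (\d.(\e.((d e) e)))))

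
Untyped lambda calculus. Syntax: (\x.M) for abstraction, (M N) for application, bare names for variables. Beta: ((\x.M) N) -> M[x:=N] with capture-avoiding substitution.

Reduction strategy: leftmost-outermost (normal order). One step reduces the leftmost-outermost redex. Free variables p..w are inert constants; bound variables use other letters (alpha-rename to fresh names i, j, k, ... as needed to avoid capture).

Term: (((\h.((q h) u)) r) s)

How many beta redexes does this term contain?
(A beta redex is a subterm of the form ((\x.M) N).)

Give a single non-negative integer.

Term: (((\h.((q h) u)) r) s)
  Redex: ((\h.((q h) u)) r)
Total redexes: 1

Answer: 1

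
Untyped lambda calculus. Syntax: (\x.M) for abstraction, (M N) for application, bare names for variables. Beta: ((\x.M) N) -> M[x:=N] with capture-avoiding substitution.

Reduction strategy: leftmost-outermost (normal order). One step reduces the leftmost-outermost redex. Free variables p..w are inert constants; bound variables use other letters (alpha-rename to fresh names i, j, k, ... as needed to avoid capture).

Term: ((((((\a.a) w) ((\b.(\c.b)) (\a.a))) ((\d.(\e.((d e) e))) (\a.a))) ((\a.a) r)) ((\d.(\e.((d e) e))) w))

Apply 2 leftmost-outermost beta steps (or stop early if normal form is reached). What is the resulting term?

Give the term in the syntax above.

Answer: ((((w (\c.(\a.a))) ((\d.(\e.((d e) e))) (\a.a))) ((\a.a) r)) ((\d.(\e.((d e) e))) w))

Derivation:
Step 0: ((((((\a.a) w) ((\b.(\c.b)) (\a.a))) ((\d.(\e.((d e) e))) (\a.a))) ((\a.a) r)) ((\d.(\e.((d e) e))) w))
Step 1: ((((w ((\b.(\c.b)) (\a.a))) ((\d.(\e.((d e) e))) (\a.a))) ((\a.a) r)) ((\d.(\e.((d e) e))) w))
Step 2: ((((w (\c.(\a.a))) ((\d.(\e.((d e) e))) (\a.a))) ((\a.a) r)) ((\d.(\e.((d e) e))) w))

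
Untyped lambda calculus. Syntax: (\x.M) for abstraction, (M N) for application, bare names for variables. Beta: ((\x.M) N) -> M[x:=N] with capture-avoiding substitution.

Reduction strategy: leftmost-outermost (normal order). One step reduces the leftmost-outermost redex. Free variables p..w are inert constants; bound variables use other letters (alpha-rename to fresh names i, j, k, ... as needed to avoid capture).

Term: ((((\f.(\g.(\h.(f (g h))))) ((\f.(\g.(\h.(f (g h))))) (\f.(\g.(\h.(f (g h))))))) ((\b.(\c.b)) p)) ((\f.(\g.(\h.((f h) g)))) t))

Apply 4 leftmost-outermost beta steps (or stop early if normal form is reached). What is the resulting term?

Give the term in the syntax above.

Step 0: ((((\f.(\g.(\h.(f (g h))))) ((\f.(\g.(\h.(f (g h))))) (\f.(\g.(\h.(f (g h))))))) ((\b.(\c.b)) p)) ((\f.(\g.(\h.((f h) g)))) t))
Step 1: (((\g.(\h.(((\f.(\g.(\h.(f (g h))))) (\f.(\g.(\h.(f (g h)))))) (g h)))) ((\b.(\c.b)) p)) ((\f.(\g.(\h.((f h) g)))) t))
Step 2: ((\h.(((\f.(\g.(\h.(f (g h))))) (\f.(\g.(\h.(f (g h)))))) (((\b.(\c.b)) p) h))) ((\f.(\g.(\h.((f h) g)))) t))
Step 3: (((\f.(\g.(\h.(f (g h))))) (\f.(\g.(\h.(f (g h)))))) (((\b.(\c.b)) p) ((\f.(\g.(\h.((f h) g)))) t)))
Step 4: ((\g.(\h.((\f.(\g.(\h.(f (g h))))) (g h)))) (((\b.(\c.b)) p) ((\f.(\g.(\h.((f h) g)))) t)))

Answer: ((\g.(\h.((\f.(\g.(\h.(f (g h))))) (g h)))) (((\b.(\c.b)) p) ((\f.(\g.(\h.((f h) g)))) t)))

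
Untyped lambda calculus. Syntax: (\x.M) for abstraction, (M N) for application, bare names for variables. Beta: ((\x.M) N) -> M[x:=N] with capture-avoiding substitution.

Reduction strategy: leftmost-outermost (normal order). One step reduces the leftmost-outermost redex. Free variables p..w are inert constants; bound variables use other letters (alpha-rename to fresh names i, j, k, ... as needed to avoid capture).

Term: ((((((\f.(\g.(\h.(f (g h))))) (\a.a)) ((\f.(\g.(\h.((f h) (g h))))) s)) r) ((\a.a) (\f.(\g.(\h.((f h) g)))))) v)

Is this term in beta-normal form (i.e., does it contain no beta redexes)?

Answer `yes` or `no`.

Answer: no

Derivation:
Term: ((((((\f.(\g.(\h.(f (g h))))) (\a.a)) ((\f.(\g.(\h.((f h) (g h))))) s)) r) ((\a.a) (\f.(\g.(\h.((f h) g)))))) v)
Found 3 beta redex(es).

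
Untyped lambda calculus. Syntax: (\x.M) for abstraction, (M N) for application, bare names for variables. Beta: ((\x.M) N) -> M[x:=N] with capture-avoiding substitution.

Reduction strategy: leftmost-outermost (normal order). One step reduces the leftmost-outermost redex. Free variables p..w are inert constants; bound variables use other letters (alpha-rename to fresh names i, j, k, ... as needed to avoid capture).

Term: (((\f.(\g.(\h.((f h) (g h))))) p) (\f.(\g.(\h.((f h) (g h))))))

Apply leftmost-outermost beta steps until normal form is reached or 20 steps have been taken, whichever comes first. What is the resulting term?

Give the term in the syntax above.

Answer: (\h.((p h) (\g.(\i.((h i) (g i))))))

Derivation:
Step 0: (((\f.(\g.(\h.((f h) (g h))))) p) (\f.(\g.(\h.((f h) (g h))))))
Step 1: ((\g.(\h.((p h) (g h)))) (\f.(\g.(\h.((f h) (g h))))))
Step 2: (\h.((p h) ((\f.(\g.(\h.((f h) (g h))))) h)))
Step 3: (\h.((p h) (\g.(\i.((h i) (g i))))))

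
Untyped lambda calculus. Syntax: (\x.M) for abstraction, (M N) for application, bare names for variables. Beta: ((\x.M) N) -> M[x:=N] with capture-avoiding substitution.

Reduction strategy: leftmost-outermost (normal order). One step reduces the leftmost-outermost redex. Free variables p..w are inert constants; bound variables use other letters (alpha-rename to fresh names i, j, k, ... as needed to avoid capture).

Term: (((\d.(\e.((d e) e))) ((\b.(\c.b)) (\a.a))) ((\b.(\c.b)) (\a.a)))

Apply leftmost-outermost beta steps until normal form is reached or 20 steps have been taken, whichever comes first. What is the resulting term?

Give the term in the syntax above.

Step 0: (((\d.(\e.((d e) e))) ((\b.(\c.b)) (\a.a))) ((\b.(\c.b)) (\a.a)))
Step 1: ((\e.((((\b.(\c.b)) (\a.a)) e) e)) ((\b.(\c.b)) (\a.a)))
Step 2: ((((\b.(\c.b)) (\a.a)) ((\b.(\c.b)) (\a.a))) ((\b.(\c.b)) (\a.a)))
Step 3: (((\c.(\a.a)) ((\b.(\c.b)) (\a.a))) ((\b.(\c.b)) (\a.a)))
Step 4: ((\a.a) ((\b.(\c.b)) (\a.a)))
Step 5: ((\b.(\c.b)) (\a.a))
Step 6: (\c.(\a.a))

Answer: (\c.(\a.a))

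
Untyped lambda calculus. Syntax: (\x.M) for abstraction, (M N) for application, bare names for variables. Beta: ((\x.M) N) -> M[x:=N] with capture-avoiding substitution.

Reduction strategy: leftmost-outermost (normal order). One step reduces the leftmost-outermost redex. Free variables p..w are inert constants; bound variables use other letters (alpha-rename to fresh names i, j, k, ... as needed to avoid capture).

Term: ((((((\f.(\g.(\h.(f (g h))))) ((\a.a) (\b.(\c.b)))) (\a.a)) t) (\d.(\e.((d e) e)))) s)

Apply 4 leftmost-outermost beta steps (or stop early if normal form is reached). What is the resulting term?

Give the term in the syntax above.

Step 0: ((((((\f.(\g.(\h.(f (g h))))) ((\a.a) (\b.(\c.b)))) (\a.a)) t) (\d.(\e.((d e) e)))) s)
Step 1: (((((\g.(\h.(((\a.a) (\b.(\c.b))) (g h)))) (\a.a)) t) (\d.(\e.((d e) e)))) s)
Step 2: ((((\h.(((\a.a) (\b.(\c.b))) ((\a.a) h))) t) (\d.(\e.((d e) e)))) s)
Step 3: (((((\a.a) (\b.(\c.b))) ((\a.a) t)) (\d.(\e.((d e) e)))) s)
Step 4: ((((\b.(\c.b)) ((\a.a) t)) (\d.(\e.((d e) e)))) s)

Answer: ((((\b.(\c.b)) ((\a.a) t)) (\d.(\e.((d e) e)))) s)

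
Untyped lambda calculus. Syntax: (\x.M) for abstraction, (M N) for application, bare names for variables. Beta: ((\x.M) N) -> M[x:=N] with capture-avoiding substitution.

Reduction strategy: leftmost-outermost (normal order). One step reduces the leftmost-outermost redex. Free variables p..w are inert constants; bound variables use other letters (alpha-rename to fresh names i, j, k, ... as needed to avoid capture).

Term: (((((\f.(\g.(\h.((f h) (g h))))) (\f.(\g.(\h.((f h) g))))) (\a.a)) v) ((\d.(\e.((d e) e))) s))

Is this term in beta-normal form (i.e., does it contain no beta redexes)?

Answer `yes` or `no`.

Answer: no

Derivation:
Term: (((((\f.(\g.(\h.((f h) (g h))))) (\f.(\g.(\h.((f h) g))))) (\a.a)) v) ((\d.(\e.((d e) e))) s))
Found 2 beta redex(es).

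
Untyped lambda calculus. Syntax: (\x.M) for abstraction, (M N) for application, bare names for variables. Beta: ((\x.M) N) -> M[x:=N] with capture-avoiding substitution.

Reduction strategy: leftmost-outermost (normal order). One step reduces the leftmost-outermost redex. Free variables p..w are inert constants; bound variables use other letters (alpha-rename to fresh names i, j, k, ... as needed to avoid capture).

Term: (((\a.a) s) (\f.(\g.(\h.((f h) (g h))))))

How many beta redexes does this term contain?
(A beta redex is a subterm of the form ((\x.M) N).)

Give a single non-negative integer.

Term: (((\a.a) s) (\f.(\g.(\h.((f h) (g h))))))
  Redex: ((\a.a) s)
Total redexes: 1

Answer: 1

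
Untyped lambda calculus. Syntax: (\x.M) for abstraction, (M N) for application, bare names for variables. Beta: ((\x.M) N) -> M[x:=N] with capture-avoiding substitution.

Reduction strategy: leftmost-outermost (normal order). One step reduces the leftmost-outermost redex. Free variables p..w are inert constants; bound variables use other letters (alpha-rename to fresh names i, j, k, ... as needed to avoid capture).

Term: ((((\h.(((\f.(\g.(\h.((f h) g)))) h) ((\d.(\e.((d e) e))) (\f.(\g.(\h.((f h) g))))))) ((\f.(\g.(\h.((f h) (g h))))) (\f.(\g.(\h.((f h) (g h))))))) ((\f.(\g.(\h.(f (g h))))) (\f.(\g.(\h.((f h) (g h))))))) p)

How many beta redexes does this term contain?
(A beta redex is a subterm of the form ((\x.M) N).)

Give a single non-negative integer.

Term: ((((\h.(((\f.(\g.(\h.((f h) g)))) h) ((\d.(\e.((d e) e))) (\f.(\g.(\h.((f h) g))))))) ((\f.(\g.(\h.((f h) (g h))))) (\f.(\g.(\h.((f h) (g h))))))) ((\f.(\g.(\h.(f (g h))))) (\f.(\g.(\h.((f h) (g h))))))) p)
  Redex: ((\h.(((\f.(\g.(\h.((f h) g)))) h) ((\d.(\e.((d e) e))) (\f.(\g.(\h.((f h) g))))))) ((\f.(\g.(\h.((f h) (g h))))) (\f.(\g.(\h.((f h) (g h)))))))
  Redex: ((\f.(\g.(\h.((f h) g)))) h)
  Redex: ((\d.(\e.((d e) e))) (\f.(\g.(\h.((f h) g)))))
  Redex: ((\f.(\g.(\h.((f h) (g h))))) (\f.(\g.(\h.((f h) (g h))))))
  Redex: ((\f.(\g.(\h.(f (g h))))) (\f.(\g.(\h.((f h) (g h))))))
Total redexes: 5

Answer: 5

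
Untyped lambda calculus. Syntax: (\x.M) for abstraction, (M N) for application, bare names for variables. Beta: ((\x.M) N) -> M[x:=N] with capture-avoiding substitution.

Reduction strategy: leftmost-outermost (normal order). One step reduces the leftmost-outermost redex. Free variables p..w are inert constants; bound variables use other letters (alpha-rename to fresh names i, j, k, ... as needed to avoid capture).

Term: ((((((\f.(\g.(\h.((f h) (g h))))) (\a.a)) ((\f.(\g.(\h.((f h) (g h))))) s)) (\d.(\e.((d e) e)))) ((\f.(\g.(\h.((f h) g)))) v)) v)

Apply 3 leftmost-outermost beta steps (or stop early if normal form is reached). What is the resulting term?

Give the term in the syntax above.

Step 0: ((((((\f.(\g.(\h.((f h) (g h))))) (\a.a)) ((\f.(\g.(\h.((f h) (g h))))) s)) (\d.(\e.((d e) e)))) ((\f.(\g.(\h.((f h) g)))) v)) v)
Step 1: (((((\g.(\h.(((\a.a) h) (g h)))) ((\f.(\g.(\h.((f h) (g h))))) s)) (\d.(\e.((d e) e)))) ((\f.(\g.(\h.((f h) g)))) v)) v)
Step 2: ((((\h.(((\a.a) h) (((\f.(\g.(\h.((f h) (g h))))) s) h))) (\d.(\e.((d e) e)))) ((\f.(\g.(\h.((f h) g)))) v)) v)
Step 3: (((((\a.a) (\d.(\e.((d e) e)))) (((\f.(\g.(\h.((f h) (g h))))) s) (\d.(\e.((d e) e))))) ((\f.(\g.(\h.((f h) g)))) v)) v)

Answer: (((((\a.a) (\d.(\e.((d e) e)))) (((\f.(\g.(\h.((f h) (g h))))) s) (\d.(\e.((d e) e))))) ((\f.(\g.(\h.((f h) g)))) v)) v)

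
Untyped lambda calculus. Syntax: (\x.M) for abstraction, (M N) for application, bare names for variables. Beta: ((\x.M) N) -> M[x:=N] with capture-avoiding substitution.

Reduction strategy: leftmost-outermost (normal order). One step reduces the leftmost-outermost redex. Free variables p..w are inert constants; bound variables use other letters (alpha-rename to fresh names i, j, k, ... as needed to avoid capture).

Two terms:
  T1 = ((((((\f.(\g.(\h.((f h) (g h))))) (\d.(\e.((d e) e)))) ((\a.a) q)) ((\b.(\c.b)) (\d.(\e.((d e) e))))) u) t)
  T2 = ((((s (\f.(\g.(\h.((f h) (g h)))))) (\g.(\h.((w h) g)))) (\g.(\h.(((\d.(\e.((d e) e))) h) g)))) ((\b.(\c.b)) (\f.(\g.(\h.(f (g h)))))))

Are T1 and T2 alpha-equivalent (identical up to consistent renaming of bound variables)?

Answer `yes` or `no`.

Term 1: ((((((\f.(\g.(\h.((f h) (g h))))) (\d.(\e.((d e) e)))) ((\a.a) q)) ((\b.(\c.b)) (\d.(\e.((d e) e))))) u) t)
Term 2: ((((s (\f.(\g.(\h.((f h) (g h)))))) (\g.(\h.((w h) g)))) (\g.(\h.(((\d.(\e.((d e) e))) h) g)))) ((\b.(\c.b)) (\f.(\g.(\h.(f (g h)))))))
Alpha-equivalence: compare structure up to binder renaming.
Result: False

Answer: no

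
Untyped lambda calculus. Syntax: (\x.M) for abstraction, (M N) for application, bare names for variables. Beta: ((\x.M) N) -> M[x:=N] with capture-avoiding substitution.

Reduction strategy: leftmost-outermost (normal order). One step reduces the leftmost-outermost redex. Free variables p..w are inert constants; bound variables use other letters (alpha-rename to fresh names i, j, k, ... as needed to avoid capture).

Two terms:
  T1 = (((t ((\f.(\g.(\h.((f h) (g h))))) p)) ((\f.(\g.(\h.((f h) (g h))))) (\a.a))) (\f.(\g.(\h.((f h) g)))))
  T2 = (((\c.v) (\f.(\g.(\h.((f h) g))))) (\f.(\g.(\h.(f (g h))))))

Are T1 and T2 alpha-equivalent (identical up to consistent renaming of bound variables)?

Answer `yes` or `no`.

Term 1: (((t ((\f.(\g.(\h.((f h) (g h))))) p)) ((\f.(\g.(\h.((f h) (g h))))) (\a.a))) (\f.(\g.(\h.((f h) g)))))
Term 2: (((\c.v) (\f.(\g.(\h.((f h) g))))) (\f.(\g.(\h.(f (g h))))))
Alpha-equivalence: compare structure up to binder renaming.
Result: False

Answer: no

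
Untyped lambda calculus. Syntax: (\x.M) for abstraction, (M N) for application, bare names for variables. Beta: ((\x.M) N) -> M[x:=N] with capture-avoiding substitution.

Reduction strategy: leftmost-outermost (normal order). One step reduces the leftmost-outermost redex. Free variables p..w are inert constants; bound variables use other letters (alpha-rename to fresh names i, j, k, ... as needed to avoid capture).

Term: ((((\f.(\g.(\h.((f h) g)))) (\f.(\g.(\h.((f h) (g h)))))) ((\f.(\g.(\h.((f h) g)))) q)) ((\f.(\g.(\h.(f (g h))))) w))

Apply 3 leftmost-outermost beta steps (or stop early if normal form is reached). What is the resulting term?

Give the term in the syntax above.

Answer: (((\f.(\g.(\h.((f h) (g h))))) ((\f.(\g.(\h.(f (g h))))) w)) ((\f.(\g.(\h.((f h) g)))) q))

Derivation:
Step 0: ((((\f.(\g.(\h.((f h) g)))) (\f.(\g.(\h.((f h) (g h)))))) ((\f.(\g.(\h.((f h) g)))) q)) ((\f.(\g.(\h.(f (g h))))) w))
Step 1: (((\g.(\h.(((\f.(\g.(\h.((f h) (g h))))) h) g))) ((\f.(\g.(\h.((f h) g)))) q)) ((\f.(\g.(\h.(f (g h))))) w))
Step 2: ((\h.(((\f.(\g.(\h.((f h) (g h))))) h) ((\f.(\g.(\h.((f h) g)))) q))) ((\f.(\g.(\h.(f (g h))))) w))
Step 3: (((\f.(\g.(\h.((f h) (g h))))) ((\f.(\g.(\h.(f (g h))))) w)) ((\f.(\g.(\h.((f h) g)))) q))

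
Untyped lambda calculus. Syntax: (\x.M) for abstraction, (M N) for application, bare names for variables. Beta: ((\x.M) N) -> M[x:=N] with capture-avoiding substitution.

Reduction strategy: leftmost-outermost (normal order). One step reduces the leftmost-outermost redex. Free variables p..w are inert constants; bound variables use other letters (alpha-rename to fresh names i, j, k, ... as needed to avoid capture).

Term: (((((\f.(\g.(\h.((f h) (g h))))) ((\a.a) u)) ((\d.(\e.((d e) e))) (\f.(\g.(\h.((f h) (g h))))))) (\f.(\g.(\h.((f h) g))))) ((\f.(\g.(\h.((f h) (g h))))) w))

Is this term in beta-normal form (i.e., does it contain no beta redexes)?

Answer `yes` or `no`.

Term: (((((\f.(\g.(\h.((f h) (g h))))) ((\a.a) u)) ((\d.(\e.((d e) e))) (\f.(\g.(\h.((f h) (g h))))))) (\f.(\g.(\h.((f h) g))))) ((\f.(\g.(\h.((f h) (g h))))) w))
Found 4 beta redex(es).

Answer: no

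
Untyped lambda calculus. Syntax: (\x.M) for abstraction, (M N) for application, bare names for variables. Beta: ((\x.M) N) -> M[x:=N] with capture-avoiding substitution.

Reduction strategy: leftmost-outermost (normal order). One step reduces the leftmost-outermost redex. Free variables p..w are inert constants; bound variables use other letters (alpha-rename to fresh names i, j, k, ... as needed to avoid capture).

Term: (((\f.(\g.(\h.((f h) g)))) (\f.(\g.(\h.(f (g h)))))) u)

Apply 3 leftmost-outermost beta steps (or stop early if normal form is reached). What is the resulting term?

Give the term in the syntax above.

Step 0: (((\f.(\g.(\h.((f h) g)))) (\f.(\g.(\h.(f (g h)))))) u)
Step 1: ((\g.(\h.(((\f.(\g.(\h.(f (g h))))) h) g))) u)
Step 2: (\h.(((\f.(\g.(\h.(f (g h))))) h) u))
Step 3: (\h.((\g.(\i.(h (g i)))) u))

Answer: (\h.((\g.(\i.(h (g i)))) u))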